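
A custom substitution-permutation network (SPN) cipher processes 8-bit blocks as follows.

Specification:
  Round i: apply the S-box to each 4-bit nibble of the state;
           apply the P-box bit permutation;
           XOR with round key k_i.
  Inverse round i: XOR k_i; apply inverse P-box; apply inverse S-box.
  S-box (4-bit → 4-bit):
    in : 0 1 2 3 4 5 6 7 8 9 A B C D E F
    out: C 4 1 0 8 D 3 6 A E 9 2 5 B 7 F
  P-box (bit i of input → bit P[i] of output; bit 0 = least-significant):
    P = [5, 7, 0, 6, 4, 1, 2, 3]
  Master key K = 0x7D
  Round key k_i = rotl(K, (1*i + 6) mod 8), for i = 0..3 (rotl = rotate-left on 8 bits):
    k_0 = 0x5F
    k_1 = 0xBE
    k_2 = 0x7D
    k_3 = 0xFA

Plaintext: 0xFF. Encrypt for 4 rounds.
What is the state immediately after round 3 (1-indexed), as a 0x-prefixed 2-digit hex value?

0xEA

s_0 = plaintext = 0xFF
s_1 = Round(s_0, k_0) = 0xA0
s_2 = Round(s_1, k_1) = 0xE7
s_3 = Round(s_2, k_2) = 0xEA
s_4 = Round(s_3, k_3) = 0x8C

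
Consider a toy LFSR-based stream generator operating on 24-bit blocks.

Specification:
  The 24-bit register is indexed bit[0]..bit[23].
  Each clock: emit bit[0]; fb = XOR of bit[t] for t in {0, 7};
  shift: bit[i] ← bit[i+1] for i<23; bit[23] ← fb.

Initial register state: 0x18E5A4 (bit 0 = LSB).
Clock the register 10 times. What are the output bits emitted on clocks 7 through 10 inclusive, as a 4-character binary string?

reg_0 = 0x18E5A4
clock 1: out=0, reg = 0x8C72D2
clock 2: out=0, reg = 0xC63969
clock 3: out=1, reg = 0xE31CB4
clock 4: out=0, reg = 0xF18E5A
clock 5: out=0, reg = 0x78C72D
clock 6: out=1, reg = 0xBC6396
clock 7: out=0, reg = 0xDE31CB
clock 8: out=1, reg = 0x6F18E5
clock 9: out=1, reg = 0x378C72
clock 10: out=0, reg = 0x1BC639

0110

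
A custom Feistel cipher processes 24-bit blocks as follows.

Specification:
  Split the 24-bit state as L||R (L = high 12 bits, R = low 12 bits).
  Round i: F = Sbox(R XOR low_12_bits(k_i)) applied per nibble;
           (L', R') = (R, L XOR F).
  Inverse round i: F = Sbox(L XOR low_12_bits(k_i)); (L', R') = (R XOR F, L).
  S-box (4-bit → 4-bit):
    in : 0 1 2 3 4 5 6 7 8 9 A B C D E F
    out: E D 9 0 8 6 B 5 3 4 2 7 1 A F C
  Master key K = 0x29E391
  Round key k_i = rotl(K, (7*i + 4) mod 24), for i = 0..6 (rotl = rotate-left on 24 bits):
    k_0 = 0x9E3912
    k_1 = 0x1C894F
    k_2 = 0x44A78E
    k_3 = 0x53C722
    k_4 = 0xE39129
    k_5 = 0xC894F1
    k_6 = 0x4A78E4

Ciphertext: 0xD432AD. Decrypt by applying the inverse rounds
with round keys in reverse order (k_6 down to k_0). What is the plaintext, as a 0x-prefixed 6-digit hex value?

0xE9CD49

s_0 = ciphertext = 0xD432AD
s_1 = InvRound(s_0, k_6) = 0x488D43
s_2 = InvRound(s_1, k_5) = 0x317488
s_3 = InvRound(s_2, k_4) = 0xD87317
s_4 = InvRound(s_3, k_3) = 0x131D87
s_5 = InvRound(s_4, k_2) = 0x6FB131
s_6 = InvRound(s_5, k_1) = 0xD496FB
s_7 = InvRound(s_6, k_0) = 0xE9CD49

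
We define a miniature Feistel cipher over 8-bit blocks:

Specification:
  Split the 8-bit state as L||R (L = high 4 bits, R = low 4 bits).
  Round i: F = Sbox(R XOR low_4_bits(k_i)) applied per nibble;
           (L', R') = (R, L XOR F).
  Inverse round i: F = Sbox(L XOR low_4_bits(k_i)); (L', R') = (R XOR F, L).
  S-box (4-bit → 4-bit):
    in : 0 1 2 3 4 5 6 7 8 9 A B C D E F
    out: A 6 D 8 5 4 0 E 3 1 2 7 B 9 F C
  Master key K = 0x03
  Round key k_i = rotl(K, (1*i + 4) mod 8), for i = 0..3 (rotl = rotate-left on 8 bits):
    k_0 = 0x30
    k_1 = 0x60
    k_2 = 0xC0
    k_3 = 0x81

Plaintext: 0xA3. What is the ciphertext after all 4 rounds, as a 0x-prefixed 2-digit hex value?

0xD5

s_0 = plaintext = 0xA3
s_1 = Round(s_0, k_0) = 0x32
s_2 = Round(s_1, k_1) = 0x2E
s_3 = Round(s_2, k_2) = 0xED
s_4 = Round(s_3, k_3) = 0xD5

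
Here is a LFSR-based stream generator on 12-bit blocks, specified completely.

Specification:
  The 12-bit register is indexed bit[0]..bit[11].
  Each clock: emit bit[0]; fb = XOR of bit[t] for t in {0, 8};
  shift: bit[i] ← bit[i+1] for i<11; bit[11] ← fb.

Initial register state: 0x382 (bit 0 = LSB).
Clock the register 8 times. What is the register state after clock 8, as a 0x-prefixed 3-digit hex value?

reg_0 = 0x382
clock 1: out=0, reg = 0x9C1
clock 2: out=1, reg = 0x4E0
clock 3: out=0, reg = 0x270
clock 4: out=0, reg = 0x138
clock 5: out=0, reg = 0x89C
clock 6: out=0, reg = 0x44E
clock 7: out=0, reg = 0x227
clock 8: out=1, reg = 0x913

0x913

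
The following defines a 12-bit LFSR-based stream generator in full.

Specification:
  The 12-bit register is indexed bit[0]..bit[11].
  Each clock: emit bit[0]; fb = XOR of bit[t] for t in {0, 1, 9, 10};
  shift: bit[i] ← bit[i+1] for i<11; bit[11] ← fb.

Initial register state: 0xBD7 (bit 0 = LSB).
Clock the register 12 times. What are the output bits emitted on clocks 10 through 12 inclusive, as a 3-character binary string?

reg_0 = 0xBD7
clock 1: out=1, reg = 0xDEB
clock 2: out=1, reg = 0xEF5
clock 3: out=1, reg = 0xF7A
clock 4: out=0, reg = 0xFBD
clock 5: out=1, reg = 0xFDE
clock 6: out=0, reg = 0xFEF
clock 7: out=1, reg = 0x7F7
clock 8: out=1, reg = 0x3FB
clock 9: out=1, reg = 0x9FD
clock 10: out=1, reg = 0xCFE
clock 11: out=0, reg = 0x67F
clock 12: out=1, reg = 0x33F

101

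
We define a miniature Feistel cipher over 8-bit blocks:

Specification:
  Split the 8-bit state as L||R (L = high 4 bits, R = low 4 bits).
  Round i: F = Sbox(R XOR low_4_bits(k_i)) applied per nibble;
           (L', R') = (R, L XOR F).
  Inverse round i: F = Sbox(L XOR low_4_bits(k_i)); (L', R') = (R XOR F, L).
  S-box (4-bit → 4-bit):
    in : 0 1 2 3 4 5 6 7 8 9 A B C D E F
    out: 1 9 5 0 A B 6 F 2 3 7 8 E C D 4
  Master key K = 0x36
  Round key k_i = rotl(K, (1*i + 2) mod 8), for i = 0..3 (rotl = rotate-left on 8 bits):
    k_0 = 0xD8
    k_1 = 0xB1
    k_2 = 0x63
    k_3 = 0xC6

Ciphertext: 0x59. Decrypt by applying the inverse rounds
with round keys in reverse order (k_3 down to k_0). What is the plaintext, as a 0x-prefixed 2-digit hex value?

0xB9

s_0 = ciphertext = 0x59
s_1 = InvRound(s_0, k_3) = 0x95
s_2 = InvRound(s_1, k_2) = 0x29
s_3 = InvRound(s_2, k_1) = 0x92
s_4 = InvRound(s_3, k_0) = 0xB9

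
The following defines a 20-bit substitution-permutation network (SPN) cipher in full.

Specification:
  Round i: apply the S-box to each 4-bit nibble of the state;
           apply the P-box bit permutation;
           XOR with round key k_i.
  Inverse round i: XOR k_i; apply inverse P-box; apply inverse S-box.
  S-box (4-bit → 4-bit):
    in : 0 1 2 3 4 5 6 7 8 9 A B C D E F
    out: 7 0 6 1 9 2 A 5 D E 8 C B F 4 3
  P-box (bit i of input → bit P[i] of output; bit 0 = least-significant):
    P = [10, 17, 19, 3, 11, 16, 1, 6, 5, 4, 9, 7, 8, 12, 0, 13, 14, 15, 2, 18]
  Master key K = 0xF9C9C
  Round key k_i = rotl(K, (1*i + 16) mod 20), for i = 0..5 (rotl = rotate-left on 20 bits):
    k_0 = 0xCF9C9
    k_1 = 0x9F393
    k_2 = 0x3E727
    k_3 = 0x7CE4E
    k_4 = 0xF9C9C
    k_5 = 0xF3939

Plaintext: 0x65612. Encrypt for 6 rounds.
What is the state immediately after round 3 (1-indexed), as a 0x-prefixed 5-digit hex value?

0x04A21

s_0 = plaintext = 0x65612
s_1 = Round(s_0, k_0) = 0x26959
s_2 = Round(s_1, k_1) = 0x2410F
s_3 = Round(s_2, k_2) = 0x04A21
s_4 = Round(s_3, k_3) = 0x62FC8
s_5 = Round(s_4, k_4) = 0x200E5
s_6 = Round(s_5, k_5) = 0xDAA0E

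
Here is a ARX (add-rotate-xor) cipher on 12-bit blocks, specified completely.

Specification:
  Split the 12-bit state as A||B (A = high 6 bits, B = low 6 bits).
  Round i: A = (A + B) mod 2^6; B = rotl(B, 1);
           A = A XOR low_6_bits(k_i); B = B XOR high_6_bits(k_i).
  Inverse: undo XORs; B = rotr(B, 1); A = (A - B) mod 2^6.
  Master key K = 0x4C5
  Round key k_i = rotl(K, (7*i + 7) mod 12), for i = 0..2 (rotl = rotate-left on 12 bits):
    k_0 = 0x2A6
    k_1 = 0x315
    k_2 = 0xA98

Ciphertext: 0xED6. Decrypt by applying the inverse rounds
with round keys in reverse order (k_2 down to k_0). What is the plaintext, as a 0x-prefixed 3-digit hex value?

s_0 = ciphertext = 0xED6
s_1 = InvRound(s_0, k_2) = 0x15E
s_2 = InvRound(s_1, k_1) = 0x1C9
s_3 = InvRound(s_2, k_0) = 0x021

0x021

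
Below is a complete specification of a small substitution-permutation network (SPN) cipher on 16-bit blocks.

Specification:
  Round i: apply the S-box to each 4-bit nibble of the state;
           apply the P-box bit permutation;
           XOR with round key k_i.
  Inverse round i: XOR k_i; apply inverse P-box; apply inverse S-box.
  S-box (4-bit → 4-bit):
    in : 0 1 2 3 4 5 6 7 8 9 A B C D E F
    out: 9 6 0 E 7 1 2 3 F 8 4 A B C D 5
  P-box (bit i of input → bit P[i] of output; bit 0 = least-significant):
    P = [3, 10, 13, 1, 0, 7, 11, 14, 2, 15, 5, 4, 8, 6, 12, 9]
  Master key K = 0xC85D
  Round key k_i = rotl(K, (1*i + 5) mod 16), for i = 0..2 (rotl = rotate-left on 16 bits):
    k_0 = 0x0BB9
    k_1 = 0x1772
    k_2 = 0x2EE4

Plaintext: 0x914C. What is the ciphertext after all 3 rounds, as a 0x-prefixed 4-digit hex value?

0xE970

s_0 = plaintext = 0x914C
s_1 = Round(s_0, k_0) = 0x8512
s_2 = Round(s_1, k_1) = 0x0CB6
s_3 = Round(s_2, k_2) = 0xE970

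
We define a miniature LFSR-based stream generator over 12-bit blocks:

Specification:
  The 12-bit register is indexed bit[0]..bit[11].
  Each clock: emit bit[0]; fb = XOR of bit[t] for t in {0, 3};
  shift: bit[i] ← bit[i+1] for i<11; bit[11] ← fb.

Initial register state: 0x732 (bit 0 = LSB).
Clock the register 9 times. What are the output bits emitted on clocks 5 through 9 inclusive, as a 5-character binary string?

reg_0 = 0x732
clock 1: out=0, reg = 0x399
clock 2: out=1, reg = 0x1CC
clock 3: out=0, reg = 0x8E6
clock 4: out=0, reg = 0x473
clock 5: out=1, reg = 0xA39
clock 6: out=1, reg = 0x51C
clock 7: out=0, reg = 0xA8E
clock 8: out=0, reg = 0xD47
clock 9: out=1, reg = 0xEA3

11001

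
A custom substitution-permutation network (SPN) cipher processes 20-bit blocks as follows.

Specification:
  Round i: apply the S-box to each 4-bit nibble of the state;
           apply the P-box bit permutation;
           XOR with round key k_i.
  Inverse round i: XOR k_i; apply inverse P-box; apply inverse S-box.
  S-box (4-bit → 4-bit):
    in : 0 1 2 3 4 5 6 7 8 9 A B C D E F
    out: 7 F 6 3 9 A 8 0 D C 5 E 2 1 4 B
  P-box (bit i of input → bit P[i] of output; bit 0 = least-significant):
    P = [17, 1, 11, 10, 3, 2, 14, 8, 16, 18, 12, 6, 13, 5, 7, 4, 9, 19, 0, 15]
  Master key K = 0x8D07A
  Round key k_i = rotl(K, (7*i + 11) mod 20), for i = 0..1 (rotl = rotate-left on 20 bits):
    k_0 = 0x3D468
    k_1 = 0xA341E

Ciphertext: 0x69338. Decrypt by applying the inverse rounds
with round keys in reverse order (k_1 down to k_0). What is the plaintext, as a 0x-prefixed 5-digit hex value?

s_0 = ciphertext = 0x69338
s_1 = InvRound(s_0, k_1) = 0xF3C55
s_2 = InvRound(s_1, k_0) = 0xBFC0E

0xBFC0E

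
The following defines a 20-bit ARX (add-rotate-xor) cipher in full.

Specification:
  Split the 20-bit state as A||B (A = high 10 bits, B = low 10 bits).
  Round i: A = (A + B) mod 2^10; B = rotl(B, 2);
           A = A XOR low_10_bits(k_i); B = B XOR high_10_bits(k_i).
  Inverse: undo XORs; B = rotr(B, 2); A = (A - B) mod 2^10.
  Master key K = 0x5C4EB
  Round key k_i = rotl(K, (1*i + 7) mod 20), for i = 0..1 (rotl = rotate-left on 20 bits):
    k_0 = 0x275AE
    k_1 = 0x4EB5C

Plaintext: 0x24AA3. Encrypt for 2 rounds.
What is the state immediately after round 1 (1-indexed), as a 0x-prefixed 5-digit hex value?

s_0 = plaintext = 0x24AA3
s_1 = Round(s_0, k_0) = 0xA6E13
s_2 = Round(s_1, k_1) = 0xFC974

0xA6E13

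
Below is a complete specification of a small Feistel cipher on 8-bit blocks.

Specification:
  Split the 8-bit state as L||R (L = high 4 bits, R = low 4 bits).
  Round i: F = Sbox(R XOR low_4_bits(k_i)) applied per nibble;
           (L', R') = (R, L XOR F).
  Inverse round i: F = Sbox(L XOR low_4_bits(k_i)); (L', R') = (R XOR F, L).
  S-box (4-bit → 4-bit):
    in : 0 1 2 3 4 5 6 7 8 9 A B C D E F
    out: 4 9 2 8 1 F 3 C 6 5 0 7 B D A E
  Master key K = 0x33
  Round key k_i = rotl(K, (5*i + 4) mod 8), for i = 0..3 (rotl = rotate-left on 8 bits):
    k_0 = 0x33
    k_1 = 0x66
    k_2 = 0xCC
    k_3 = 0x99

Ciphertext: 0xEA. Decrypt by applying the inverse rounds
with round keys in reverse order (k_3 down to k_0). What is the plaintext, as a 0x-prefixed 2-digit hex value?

0x60

s_0 = ciphertext = 0xEA
s_1 = InvRound(s_0, k_3) = 0x6E
s_2 = InvRound(s_1, k_2) = 0xE6
s_3 = InvRound(s_2, k_1) = 0x0E
s_4 = InvRound(s_3, k_0) = 0x60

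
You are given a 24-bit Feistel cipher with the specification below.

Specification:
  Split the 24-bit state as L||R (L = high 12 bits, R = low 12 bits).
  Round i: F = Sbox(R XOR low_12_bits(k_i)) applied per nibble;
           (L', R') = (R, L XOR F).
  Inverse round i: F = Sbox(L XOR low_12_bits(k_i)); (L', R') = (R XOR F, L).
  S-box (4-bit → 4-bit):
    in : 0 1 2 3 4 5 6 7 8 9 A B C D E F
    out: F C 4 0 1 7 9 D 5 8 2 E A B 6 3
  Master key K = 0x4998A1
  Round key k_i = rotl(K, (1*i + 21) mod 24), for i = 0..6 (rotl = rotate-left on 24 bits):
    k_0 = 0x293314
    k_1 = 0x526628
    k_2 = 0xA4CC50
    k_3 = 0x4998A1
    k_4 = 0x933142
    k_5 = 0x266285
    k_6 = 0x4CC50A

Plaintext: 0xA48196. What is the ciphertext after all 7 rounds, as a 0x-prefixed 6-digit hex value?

s_0 = plaintext = 0xA48196
s_1 = Round(s_0, k_0) = 0x196E1C
s_2 = Round(s_1, k_1) = 0xE1C497
s_3 = Round(s_2, k_2) = 0x497BB1
s_4 = Round(s_3, k_3) = 0xBB1458
s_5 = Round(s_4, k_4) = 0x458C73
s_6 = Round(s_5, k_5) = 0xC73261
s_7 = Round(s_6, k_6) = 0x2611ED

0x2611ED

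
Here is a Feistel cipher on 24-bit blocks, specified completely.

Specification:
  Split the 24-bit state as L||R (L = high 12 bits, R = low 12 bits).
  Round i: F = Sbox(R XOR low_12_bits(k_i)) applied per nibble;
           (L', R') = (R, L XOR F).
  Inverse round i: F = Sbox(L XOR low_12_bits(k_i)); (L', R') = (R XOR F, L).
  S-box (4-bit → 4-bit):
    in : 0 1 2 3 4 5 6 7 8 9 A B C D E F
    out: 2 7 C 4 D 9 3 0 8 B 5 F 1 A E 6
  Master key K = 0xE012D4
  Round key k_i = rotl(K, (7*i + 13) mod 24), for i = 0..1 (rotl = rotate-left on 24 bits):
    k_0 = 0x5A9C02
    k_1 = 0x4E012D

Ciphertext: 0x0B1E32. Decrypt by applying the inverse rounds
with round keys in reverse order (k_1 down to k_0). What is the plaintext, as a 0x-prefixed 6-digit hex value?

s_0 = ciphertext = 0x0B1E32
s_1 = InvRound(s_0, k_1) = 0x9830B1
s_2 = InvRound(s_1, k_0) = 0x936983

0x936983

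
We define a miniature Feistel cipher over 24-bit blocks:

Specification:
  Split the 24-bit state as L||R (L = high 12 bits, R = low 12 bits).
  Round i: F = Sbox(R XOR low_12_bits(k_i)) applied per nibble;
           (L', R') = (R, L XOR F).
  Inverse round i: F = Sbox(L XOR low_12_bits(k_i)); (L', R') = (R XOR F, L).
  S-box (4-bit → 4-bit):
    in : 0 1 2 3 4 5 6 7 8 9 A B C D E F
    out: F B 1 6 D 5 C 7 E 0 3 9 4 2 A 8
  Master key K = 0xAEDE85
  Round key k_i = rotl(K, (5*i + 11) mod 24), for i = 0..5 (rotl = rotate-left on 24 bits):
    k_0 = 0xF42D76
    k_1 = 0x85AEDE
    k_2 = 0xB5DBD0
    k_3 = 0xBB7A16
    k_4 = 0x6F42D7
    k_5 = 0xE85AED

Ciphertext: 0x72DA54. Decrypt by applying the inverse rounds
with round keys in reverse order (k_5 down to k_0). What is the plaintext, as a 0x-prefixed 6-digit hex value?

0x005178

s_0 = ciphertext = 0x72DA54
s_1 = InvRound(s_0, k_5) = 0x81B72D
s_2 = InvRound(s_1, k_4) = 0x46981B
s_3 = InvRound(s_2, k_3) = 0x263469
s_4 = InvRound(s_3, k_2) = 0x4FF263
s_5 = InvRound(s_4, k_1) = 0x1784FF
s_6 = InvRound(s_5, k_0) = 0x005178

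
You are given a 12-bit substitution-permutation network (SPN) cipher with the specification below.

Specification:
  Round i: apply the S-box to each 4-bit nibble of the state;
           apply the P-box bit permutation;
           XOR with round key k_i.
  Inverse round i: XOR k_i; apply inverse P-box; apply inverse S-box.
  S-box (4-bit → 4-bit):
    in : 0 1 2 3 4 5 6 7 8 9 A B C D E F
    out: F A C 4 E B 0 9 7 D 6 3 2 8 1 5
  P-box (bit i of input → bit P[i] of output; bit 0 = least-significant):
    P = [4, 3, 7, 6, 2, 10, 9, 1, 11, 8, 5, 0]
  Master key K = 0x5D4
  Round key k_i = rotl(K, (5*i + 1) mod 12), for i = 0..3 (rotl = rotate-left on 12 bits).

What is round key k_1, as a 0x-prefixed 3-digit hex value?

0x517

K = 0x5D4
k_0 = rotl(K, (5*0+1) mod 12) = rotl(K, 1) = 0xBA8
k_1 = rotl(K, (5*1+1) mod 12) = rotl(K, 6) = 0x517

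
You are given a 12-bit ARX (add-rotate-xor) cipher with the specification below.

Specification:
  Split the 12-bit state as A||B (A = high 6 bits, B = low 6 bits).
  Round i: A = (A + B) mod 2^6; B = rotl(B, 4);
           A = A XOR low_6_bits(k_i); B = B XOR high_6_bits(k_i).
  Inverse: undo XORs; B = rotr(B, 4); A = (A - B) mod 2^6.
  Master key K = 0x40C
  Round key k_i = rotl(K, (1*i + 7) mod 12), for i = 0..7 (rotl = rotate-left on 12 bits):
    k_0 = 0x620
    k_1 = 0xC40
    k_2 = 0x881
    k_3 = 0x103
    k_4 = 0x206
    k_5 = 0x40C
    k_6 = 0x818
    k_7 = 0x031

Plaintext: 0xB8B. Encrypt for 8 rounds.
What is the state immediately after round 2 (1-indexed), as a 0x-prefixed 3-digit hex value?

s_0 = plaintext = 0xB8B
s_1 = Round(s_0, k_0) = 0x66A
s_2 = Round(s_1, k_1) = 0x0DB
s_3 = Round(s_2, k_2) = 0x7D4
s_4 = Round(s_3, k_3) = 0xC01
s_5 = Round(s_4, k_4) = 0xDD8
s_6 = Round(s_5, k_5) = 0x0D6
s_7 = Round(s_6, k_6) = 0x045
s_8 = Round(s_7, k_7) = 0xDD1

0x0DB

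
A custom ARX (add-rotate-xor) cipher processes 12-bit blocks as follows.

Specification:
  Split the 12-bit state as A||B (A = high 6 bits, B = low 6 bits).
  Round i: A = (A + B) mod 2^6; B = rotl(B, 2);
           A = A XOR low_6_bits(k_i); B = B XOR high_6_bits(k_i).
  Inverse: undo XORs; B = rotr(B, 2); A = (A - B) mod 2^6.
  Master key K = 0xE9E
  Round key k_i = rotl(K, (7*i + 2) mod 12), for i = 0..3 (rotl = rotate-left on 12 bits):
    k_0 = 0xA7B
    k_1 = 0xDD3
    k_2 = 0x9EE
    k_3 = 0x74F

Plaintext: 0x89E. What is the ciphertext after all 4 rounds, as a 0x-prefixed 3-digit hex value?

s_0 = plaintext = 0x89E
s_1 = Round(s_0, k_0) = 0xED0
s_2 = Round(s_1, k_1) = 0x636
s_3 = Round(s_2, k_2) = 0x83C
s_4 = Round(s_3, k_3) = 0x4EE

0x4EE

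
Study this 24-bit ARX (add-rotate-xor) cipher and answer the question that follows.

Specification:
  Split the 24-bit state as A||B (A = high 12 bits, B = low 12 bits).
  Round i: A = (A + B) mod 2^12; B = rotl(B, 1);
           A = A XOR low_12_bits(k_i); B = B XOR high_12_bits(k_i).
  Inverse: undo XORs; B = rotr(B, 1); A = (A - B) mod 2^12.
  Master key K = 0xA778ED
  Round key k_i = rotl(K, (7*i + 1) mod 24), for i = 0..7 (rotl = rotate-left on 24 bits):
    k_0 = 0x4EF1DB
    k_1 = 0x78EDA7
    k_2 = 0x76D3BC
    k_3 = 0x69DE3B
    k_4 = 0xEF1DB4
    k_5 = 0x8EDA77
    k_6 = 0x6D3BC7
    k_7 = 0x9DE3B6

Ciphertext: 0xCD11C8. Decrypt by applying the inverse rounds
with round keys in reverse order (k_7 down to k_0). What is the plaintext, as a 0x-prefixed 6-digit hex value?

s_0 = ciphertext = 0xCD11C8
s_1 = InvRound(s_0, k_7) = 0xB5C40B
s_2 = InvRound(s_1, k_6) = 0xF2F16C
s_3 = InvRound(s_2, k_5) = 0x898CC0
s_4 = InvRound(s_3, k_4) = 0xC14918
s_5 = InvRound(s_4, k_3) = 0x26DFC2
s_6 = InvRound(s_5, k_2) = 0x57AC57
s_7 = InvRound(s_6, k_1) = 0xAF1DEC
s_8 = InvRound(s_7, k_0) = 0xEA9C81

0xEA9C81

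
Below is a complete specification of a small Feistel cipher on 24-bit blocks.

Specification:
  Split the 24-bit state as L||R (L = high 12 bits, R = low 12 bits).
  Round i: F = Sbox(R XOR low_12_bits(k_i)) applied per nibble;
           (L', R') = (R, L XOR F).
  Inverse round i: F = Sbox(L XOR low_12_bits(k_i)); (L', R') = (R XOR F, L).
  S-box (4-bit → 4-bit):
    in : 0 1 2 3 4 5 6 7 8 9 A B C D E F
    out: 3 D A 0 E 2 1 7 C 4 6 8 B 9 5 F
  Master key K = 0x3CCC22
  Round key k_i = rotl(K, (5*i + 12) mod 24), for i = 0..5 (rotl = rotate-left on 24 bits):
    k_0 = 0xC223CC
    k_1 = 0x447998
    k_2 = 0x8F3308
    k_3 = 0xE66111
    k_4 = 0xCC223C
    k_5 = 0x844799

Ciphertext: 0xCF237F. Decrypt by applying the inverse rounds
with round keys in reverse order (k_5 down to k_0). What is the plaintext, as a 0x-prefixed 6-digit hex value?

0x58094D

s_0 = ciphertext = 0xCF237F
s_1 = InvRound(s_0, k_5) = 0xB67CF2
s_2 = InvRound(s_1, k_4) = 0x8DAB67
s_3 = InvRound(s_2, k_3) = 0xFDF8DA
s_4 = InvRound(s_3, k_2) = 0x34DFDF
s_5 = InvRound(s_4, k_1) = 0x94D34D
s_6 = InvRound(s_5, k_0) = 0x58094D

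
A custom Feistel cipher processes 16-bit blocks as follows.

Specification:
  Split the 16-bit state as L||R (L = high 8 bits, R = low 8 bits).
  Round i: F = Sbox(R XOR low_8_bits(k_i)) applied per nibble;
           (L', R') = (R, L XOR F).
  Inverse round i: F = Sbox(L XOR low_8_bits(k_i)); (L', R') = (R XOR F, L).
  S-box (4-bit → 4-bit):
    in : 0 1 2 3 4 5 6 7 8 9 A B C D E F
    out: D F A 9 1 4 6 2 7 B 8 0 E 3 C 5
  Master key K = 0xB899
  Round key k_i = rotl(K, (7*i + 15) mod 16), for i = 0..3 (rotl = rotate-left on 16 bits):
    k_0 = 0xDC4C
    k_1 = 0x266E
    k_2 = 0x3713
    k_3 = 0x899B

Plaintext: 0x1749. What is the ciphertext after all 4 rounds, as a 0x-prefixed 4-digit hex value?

s_0 = plaintext = 0x1749
s_1 = Round(s_0, k_0) = 0x49C3
s_2 = Round(s_1, k_1) = 0xC3CA
s_3 = Round(s_2, k_2) = 0xCAF8
s_4 = Round(s_3, k_3) = 0xF8A3

0xF8A3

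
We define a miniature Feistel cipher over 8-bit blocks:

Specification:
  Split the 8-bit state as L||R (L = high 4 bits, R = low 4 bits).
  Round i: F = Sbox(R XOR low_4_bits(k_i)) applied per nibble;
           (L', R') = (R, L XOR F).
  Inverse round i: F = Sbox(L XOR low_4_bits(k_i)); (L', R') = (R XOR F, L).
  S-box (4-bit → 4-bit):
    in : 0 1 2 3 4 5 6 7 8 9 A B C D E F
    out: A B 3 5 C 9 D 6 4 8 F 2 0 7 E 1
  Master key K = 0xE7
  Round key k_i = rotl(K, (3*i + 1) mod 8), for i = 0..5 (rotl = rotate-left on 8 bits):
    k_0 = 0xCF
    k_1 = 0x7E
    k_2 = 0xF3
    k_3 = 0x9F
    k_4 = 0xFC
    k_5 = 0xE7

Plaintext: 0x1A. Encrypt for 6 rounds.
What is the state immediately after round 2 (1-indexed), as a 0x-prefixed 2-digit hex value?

0x87

s_0 = plaintext = 0x1A
s_1 = Round(s_0, k_0) = 0xA8
s_2 = Round(s_1, k_1) = 0x87
s_3 = Round(s_2, k_2) = 0x74
s_4 = Round(s_3, k_3) = 0x45
s_5 = Round(s_4, k_4) = 0x5C
s_6 = Round(s_5, k_5) = 0xC7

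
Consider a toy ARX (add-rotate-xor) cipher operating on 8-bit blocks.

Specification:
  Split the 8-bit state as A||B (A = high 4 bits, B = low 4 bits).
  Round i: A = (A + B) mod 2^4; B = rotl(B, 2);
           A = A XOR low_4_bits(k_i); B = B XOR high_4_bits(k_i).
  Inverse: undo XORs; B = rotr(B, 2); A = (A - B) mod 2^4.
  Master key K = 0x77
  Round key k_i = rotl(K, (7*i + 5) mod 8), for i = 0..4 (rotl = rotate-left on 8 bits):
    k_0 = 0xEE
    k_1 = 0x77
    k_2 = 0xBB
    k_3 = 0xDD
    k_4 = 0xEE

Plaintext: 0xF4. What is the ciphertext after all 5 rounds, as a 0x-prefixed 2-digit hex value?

0x90

s_0 = plaintext = 0xF4
s_1 = Round(s_0, k_0) = 0xDF
s_2 = Round(s_1, k_1) = 0xB8
s_3 = Round(s_2, k_2) = 0x89
s_4 = Round(s_3, k_3) = 0xCB
s_5 = Round(s_4, k_4) = 0x90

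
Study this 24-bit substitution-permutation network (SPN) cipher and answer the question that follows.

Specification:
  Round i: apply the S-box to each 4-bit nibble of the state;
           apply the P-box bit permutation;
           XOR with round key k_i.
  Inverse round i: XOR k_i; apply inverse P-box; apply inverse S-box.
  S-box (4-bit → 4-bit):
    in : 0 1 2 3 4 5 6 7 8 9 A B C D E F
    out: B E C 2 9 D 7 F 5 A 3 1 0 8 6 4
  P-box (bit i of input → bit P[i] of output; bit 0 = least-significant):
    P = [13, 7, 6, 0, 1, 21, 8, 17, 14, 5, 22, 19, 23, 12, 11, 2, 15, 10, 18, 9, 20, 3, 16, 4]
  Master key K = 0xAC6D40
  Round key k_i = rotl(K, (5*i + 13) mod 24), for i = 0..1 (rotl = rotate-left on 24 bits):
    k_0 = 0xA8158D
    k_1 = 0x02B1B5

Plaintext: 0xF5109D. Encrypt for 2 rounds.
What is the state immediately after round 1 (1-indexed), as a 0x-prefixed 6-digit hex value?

0x87CFA8

s_0 = plaintext = 0xF5109D
s_1 = Round(s_0, k_0) = 0x87CFA8
s_2 = Round(s_1, k_1) = 0x7717F7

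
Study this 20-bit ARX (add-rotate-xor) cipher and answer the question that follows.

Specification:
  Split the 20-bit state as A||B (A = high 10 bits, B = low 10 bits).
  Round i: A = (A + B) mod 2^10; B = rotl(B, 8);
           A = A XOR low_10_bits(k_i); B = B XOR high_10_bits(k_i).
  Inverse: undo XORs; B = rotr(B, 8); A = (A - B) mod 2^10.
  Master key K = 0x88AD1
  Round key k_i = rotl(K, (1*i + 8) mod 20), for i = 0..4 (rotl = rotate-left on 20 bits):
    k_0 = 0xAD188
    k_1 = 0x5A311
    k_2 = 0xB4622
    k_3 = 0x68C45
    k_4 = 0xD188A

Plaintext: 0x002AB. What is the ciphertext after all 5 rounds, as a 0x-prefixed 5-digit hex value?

0x676BF

s_0 = plaintext = 0x002AB
s_1 = Round(s_0, k_0) = 0xC8D1E
s_2 = Round(s_1, k_1) = 0xD432F
s_3 = Round(s_2, k_2) = 0x1751A
s_4 = Round(s_3, k_3) = 0x4CBE5
s_5 = Round(s_4, k_4) = 0x676BF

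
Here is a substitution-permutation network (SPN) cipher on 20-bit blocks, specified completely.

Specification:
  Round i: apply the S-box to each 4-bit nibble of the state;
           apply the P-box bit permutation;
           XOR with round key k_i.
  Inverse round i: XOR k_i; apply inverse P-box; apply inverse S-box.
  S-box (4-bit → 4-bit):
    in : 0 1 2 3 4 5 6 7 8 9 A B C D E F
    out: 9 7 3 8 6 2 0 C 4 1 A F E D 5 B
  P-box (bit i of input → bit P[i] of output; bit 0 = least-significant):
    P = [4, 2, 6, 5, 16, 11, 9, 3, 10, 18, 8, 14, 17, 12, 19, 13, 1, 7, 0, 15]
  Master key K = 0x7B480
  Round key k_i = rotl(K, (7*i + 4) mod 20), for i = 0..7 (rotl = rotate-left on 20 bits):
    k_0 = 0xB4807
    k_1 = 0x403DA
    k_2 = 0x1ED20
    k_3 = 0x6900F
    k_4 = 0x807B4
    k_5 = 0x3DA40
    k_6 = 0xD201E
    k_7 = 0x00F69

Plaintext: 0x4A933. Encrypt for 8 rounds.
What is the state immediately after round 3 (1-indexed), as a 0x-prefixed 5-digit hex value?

0xEAD7D

s_0 = plaintext = 0x4A933
s_1 = Round(s_0, k_0) = 0xB7CAE
s_2 = Round(s_1, k_1) = 0x8EA01
s_3 = Round(s_2, k_2) = 0xEAD7D
s_4 = Round(s_3, k_3) = 0x6E774
s_5 = Round(s_4, k_4) = 0x244F8
s_6 = Round(s_5, k_5) = 0xEC38A
s_7 = Round(s_6, k_6) = 0x55239
s_8 = Round(s_7, k_7) = 0x41BF1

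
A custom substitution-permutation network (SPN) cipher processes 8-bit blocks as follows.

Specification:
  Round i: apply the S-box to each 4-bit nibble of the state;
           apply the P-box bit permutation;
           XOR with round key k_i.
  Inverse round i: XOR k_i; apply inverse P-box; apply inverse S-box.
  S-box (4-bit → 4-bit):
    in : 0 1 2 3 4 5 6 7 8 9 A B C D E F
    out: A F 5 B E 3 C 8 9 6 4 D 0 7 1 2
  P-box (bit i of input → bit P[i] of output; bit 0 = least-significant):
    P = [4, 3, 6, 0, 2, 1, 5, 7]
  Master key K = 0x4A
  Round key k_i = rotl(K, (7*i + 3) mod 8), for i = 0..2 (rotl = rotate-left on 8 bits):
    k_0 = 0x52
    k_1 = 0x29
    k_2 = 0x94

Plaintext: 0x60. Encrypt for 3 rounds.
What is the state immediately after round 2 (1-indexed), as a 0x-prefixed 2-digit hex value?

0x7A

s_0 = plaintext = 0x60
s_1 = Round(s_0, k_0) = 0xFB
s_2 = Round(s_1, k_1) = 0x7A
s_3 = Round(s_2, k_2) = 0x54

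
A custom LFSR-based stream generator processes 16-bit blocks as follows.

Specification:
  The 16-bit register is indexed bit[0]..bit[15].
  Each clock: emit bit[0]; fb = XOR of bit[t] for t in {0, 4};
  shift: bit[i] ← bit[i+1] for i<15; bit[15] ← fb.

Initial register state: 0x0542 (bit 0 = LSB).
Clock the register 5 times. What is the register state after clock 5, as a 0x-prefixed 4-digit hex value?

0xB02A

reg_0 = 0x0542
clock 1: out=0, reg = 0x02A1
clock 2: out=1, reg = 0x8150
clock 3: out=0, reg = 0xC0A8
clock 4: out=0, reg = 0x6054
clock 5: out=0, reg = 0xB02A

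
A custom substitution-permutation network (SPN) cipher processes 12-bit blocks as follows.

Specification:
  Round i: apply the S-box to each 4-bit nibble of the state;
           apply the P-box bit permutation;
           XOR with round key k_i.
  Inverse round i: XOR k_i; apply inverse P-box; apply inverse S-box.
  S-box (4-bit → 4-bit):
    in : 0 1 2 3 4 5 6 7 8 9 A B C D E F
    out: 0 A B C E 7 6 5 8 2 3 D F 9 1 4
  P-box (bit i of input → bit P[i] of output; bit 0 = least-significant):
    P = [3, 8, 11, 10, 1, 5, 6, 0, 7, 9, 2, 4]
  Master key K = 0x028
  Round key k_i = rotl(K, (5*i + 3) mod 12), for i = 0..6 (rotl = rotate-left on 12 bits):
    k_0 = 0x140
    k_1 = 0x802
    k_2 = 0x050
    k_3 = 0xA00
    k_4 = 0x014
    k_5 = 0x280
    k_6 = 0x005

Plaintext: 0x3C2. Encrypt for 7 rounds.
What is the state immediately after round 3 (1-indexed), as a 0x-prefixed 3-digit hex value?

s_0 = plaintext = 0x3C2
s_1 = Round(s_0, k_0) = 0x43F
s_2 = Round(s_1, k_1) = 0x257
s_3 = Round(s_2, k_2) = 0xAAA
s_4 = Round(s_3, k_3) = 0x9AA
s_5 = Round(s_4, k_4) = 0x33E
s_6 = Round(s_5, k_5) = 0x2DD
s_7 = Round(s_6, k_6) = 0x69E

0xAAA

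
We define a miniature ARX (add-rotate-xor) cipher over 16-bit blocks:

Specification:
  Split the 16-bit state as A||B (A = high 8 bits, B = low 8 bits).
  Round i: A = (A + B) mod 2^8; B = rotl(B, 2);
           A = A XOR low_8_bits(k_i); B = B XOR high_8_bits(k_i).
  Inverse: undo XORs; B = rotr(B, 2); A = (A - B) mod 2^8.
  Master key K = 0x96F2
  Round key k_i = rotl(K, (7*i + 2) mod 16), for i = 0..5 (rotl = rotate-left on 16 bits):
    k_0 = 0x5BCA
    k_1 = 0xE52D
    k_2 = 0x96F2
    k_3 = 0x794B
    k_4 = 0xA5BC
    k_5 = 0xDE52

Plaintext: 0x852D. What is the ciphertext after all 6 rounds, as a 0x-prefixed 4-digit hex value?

s_0 = plaintext = 0x852D
s_1 = Round(s_0, k_0) = 0x78EF
s_2 = Round(s_1, k_1) = 0x4A5A
s_3 = Round(s_2, k_2) = 0x56FF
s_4 = Round(s_3, k_3) = 0x1E86
s_5 = Round(s_4, k_4) = 0x18BF
s_6 = Round(s_5, k_5) = 0x8520

0x8520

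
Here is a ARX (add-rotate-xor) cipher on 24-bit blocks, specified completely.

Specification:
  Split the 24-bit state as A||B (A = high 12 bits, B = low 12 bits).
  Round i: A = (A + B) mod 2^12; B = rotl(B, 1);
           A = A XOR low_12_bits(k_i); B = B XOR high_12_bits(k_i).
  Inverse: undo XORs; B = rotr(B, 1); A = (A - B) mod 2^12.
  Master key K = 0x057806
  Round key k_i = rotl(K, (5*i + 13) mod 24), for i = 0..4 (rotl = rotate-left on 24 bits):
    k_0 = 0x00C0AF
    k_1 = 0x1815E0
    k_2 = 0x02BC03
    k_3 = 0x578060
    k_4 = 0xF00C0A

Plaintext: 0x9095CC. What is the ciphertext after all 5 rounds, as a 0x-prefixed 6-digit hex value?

s_0 = plaintext = 0x9095CC
s_1 = Round(s_0, k_0) = 0xE7AB94
s_2 = Round(s_1, k_1) = 0xFEE6A8
s_3 = Round(s_2, k_2) = 0xA95D7B
s_4 = Round(s_3, k_3) = 0x870F8F
s_5 = Round(s_4, k_4) = 0xBF501F

0xBF501F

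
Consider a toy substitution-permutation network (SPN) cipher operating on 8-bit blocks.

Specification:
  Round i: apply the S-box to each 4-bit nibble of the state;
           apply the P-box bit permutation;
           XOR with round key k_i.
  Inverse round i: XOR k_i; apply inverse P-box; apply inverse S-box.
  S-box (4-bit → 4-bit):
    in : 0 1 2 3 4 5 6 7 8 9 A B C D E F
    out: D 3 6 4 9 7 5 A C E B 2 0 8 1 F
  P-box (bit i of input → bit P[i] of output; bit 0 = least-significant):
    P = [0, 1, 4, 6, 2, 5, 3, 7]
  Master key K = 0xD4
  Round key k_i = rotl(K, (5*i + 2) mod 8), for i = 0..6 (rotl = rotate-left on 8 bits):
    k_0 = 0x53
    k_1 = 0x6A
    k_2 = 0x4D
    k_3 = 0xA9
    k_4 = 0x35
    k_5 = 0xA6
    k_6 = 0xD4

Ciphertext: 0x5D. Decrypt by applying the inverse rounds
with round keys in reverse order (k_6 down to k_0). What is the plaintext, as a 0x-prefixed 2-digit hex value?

0xF3

s_0 = ciphertext = 0x5D
s_1 = InvRound(s_0, k_6) = 0x8E
s_2 = InvRound(s_1, k_5) = 0x2C
s_3 = InvRound(s_2, k_4) = 0x36
s_4 = InvRound(s_3, k_3) = 0x05
s_5 = InvRound(s_4, k_2) = 0x3D
s_6 = InvRound(s_5, k_1) = 0xEF
s_7 = InvRound(s_6, k_0) = 0xF3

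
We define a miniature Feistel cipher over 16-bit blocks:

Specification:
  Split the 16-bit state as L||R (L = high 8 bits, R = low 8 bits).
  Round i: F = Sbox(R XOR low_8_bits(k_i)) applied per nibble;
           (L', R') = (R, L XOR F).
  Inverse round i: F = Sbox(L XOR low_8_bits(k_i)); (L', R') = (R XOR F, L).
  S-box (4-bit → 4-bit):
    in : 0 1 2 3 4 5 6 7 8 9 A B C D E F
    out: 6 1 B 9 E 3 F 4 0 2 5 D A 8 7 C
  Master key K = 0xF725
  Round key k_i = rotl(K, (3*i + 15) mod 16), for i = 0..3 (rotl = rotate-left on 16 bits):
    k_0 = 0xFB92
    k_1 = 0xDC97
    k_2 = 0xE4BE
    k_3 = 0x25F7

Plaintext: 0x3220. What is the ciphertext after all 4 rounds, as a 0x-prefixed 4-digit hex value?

0x6B4D

s_0 = plaintext = 0x3220
s_1 = Round(s_0, k_0) = 0x20E9
s_2 = Round(s_1, k_1) = 0xE967
s_3 = Round(s_2, k_2) = 0x676B
s_4 = Round(s_3, k_3) = 0x6B4D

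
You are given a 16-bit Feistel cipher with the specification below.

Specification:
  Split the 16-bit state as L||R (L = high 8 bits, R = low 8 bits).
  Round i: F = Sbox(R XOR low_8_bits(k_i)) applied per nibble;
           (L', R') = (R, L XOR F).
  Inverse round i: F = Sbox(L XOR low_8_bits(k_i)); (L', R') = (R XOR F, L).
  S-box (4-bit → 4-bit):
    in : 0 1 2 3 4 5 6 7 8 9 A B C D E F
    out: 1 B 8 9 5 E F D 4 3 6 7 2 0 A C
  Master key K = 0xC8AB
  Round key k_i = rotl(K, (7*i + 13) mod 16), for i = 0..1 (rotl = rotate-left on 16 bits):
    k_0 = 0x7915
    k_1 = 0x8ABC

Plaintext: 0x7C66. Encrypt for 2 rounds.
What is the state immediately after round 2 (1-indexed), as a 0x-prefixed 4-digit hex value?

s_0 = plaintext = 0x7C66
s_1 = Round(s_0, k_0) = 0x66A5
s_2 = Round(s_1, k_1) = 0xA5D5

0xA5D5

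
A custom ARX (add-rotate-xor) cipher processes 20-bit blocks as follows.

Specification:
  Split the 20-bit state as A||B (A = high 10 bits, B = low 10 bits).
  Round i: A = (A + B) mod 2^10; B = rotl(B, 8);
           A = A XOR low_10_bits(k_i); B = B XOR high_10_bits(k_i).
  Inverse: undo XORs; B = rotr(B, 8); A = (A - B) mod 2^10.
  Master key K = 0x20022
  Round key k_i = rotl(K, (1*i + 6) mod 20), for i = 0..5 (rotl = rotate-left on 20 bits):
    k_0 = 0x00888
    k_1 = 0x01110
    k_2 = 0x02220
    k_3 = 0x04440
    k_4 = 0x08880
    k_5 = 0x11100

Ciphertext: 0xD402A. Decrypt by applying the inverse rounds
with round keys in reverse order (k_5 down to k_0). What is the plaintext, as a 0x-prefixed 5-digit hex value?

s_0 = ciphertext = 0xD402A
s_1 = InvRound(s_0, k_5) = 0x261B8
s_2 = InvRound(s_1, k_4) = 0x6BE69
s_3 = InvRound(s_2, k_3) = 0x035E2
s_4 = InvRound(s_3, k_2) = 0xA13A9
s_5 = InvRound(s_4, k_1) = 0x376B7
s_6 = InvRound(s_5, k_0) = 0x5FED6

0x5FED6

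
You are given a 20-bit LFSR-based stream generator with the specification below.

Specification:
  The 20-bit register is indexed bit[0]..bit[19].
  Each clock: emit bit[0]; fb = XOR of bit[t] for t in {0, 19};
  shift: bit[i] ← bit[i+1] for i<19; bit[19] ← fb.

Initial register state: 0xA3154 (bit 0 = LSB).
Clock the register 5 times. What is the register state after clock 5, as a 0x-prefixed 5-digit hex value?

reg_0 = 0xA3154
clock 1: out=0, reg = 0xD18AA
clock 2: out=0, reg = 0xE8C55
clock 3: out=1, reg = 0x7462A
clock 4: out=0, reg = 0x3A315
clock 5: out=1, reg = 0x9D18A

0x9D18A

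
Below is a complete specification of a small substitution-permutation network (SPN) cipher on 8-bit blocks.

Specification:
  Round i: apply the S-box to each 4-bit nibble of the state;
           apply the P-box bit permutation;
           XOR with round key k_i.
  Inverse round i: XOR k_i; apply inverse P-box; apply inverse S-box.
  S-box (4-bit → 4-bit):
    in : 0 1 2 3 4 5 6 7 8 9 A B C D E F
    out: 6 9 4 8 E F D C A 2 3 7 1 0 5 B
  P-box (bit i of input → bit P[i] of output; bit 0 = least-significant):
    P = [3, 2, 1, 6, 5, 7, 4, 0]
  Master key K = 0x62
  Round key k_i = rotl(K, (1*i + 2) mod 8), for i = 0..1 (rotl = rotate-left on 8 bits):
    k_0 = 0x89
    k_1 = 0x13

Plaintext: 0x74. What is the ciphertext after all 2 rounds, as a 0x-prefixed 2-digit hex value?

s_0 = plaintext = 0x74
s_1 = Round(s_0, k_0) = 0xDE
s_2 = Round(s_1, k_1) = 0x19

0x19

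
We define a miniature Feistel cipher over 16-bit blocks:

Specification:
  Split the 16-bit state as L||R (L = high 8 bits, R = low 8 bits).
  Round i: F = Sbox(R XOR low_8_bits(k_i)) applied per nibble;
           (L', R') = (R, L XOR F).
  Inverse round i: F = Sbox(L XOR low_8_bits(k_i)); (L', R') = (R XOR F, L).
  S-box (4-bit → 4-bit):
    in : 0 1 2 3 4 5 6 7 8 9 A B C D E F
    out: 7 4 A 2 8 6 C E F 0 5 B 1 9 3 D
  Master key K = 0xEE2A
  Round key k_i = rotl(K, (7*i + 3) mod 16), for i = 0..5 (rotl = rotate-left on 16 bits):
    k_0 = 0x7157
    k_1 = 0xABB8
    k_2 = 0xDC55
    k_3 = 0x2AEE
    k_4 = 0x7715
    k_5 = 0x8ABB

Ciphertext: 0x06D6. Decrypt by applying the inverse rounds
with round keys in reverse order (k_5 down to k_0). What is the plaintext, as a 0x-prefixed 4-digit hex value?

0xF586

s_0 = ciphertext = 0x06D6
s_1 = InvRound(s_0, k_5) = 0x6F06
s_2 = InvRound(s_1, k_4) = 0xE36F
s_3 = InvRound(s_2, k_3) = 0x16E3
s_4 = InvRound(s_3, k_2) = 0x6116
s_5 = InvRound(s_4, k_1) = 0x8661
s_6 = InvRound(s_5, k_0) = 0xF586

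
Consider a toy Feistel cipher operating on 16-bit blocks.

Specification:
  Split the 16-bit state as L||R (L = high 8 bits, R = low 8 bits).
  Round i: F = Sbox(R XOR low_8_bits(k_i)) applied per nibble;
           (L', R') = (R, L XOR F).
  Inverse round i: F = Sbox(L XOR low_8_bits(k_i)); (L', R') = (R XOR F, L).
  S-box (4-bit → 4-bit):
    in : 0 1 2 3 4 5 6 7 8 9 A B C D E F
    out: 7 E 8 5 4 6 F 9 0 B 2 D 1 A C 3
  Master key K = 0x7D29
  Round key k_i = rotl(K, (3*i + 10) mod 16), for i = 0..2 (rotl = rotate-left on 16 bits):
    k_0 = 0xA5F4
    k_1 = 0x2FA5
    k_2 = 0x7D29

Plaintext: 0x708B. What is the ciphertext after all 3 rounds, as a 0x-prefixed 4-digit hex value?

0xC429

s_0 = plaintext = 0x708B
s_1 = Round(s_0, k_0) = 0x8BE3
s_2 = Round(s_1, k_1) = 0xE3C4
s_3 = Round(s_2, k_2) = 0xC429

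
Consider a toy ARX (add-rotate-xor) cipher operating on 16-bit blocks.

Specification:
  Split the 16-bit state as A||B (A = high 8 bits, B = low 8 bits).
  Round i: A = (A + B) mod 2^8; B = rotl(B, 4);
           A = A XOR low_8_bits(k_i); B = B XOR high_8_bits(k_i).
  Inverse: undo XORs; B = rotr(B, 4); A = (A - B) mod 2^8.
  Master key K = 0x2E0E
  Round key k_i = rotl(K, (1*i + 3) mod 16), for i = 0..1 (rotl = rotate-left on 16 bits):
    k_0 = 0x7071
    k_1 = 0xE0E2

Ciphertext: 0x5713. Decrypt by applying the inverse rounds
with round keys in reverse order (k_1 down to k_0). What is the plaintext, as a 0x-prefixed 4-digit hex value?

0x13F4

s_0 = ciphertext = 0x5713
s_1 = InvRound(s_0, k_1) = 0x763F
s_2 = InvRound(s_1, k_0) = 0x13F4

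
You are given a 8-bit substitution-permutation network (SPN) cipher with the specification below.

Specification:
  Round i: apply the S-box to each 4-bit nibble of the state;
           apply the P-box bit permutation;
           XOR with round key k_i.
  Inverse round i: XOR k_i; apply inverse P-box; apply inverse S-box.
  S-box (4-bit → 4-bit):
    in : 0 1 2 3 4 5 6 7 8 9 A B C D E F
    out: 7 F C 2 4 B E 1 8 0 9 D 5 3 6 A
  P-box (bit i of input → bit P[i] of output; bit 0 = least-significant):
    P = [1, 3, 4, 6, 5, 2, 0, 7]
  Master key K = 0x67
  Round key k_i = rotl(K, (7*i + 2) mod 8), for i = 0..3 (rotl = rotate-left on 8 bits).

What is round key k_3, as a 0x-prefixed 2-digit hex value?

0xB3

K = 0x67
k_0 = rotl(K, (7*0+2) mod 8) = rotl(K, 2) = 0x9D
k_1 = rotl(K, (7*1+2) mod 8) = rotl(K, 1) = 0xCE
k_2 = rotl(K, (7*2+2) mod 8) = rotl(K, 0) = 0x67
k_3 = rotl(K, (7*3+2) mod 8) = rotl(K, 7) = 0xB3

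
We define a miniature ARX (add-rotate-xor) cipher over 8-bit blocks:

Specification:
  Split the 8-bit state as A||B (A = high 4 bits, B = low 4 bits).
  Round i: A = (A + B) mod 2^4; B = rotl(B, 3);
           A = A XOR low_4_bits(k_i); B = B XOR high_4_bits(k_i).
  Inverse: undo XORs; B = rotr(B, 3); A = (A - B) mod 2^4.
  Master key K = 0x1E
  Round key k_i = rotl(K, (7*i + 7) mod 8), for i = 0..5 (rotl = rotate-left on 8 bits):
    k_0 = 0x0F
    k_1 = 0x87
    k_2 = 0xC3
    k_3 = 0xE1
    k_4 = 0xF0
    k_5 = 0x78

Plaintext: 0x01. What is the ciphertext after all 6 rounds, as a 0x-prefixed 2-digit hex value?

s_0 = plaintext = 0x01
s_1 = Round(s_0, k_0) = 0xE8
s_2 = Round(s_1, k_1) = 0x1C
s_3 = Round(s_2, k_2) = 0xEA
s_4 = Round(s_3, k_3) = 0x9B
s_5 = Round(s_4, k_4) = 0x42
s_6 = Round(s_5, k_5) = 0xE6

0xE6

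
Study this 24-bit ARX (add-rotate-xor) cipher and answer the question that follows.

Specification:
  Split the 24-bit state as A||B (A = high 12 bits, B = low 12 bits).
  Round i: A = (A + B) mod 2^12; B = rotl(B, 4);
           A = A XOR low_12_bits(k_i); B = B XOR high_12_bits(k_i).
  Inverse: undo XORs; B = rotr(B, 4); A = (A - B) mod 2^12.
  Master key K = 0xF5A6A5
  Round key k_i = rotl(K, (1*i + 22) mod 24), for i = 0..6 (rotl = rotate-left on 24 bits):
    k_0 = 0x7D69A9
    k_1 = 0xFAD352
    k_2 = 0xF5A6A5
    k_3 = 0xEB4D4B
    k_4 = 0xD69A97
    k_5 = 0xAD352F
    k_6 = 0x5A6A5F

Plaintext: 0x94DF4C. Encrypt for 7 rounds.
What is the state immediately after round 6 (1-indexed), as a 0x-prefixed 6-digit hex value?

s_0 = plaintext = 0x94DF4C
s_1 = Round(s_0, k_0) = 0x130319
s_2 = Round(s_1, k_1) = 0x71BE3E
s_3 = Round(s_2, k_2) = 0x3FCCB4
s_4 = Round(s_3, k_3) = 0xDFB5F8
s_5 = Round(s_4, k_4) = 0x9642EC
s_6 = Round(s_5, k_5) = 0x97F411
s_7 = Round(s_6, k_6) = 0x7CF4B2

0x97F411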